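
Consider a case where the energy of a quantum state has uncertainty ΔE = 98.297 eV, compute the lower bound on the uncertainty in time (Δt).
3.348 as

Using the energy-time uncertainty principle:
ΔEΔt ≥ ℏ/2

The minimum uncertainty in time is:
Δt_min = ℏ/(2ΔE)
Δt_min = (1.055e-34 J·s) / (2 × 1.575e-17 J)
Δt_min = 3.348e-18 s = 3.348 as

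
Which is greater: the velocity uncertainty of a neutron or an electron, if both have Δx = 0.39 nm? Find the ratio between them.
The electron has the larger minimum velocity uncertainty, by a ratio of 1838.7.

For both particles, Δp_min = ℏ/(2Δx) = 1.352e-25 kg·m/s (same for both).

The velocity uncertainty is Δv = Δp/m:
- neutron: Δv = 1.352e-25 / 1.675e-27 = 8.072e+01 m/s = 80.721 m/s
- electron: Δv = 1.352e-25 / 9.109e-31 = 1.484e+05 m/s = 148.420 km/s

Ratio: 1.484e+05 / 8.072e+01 = 1838.7

The lighter particle has larger velocity uncertainty because Δv ∝ 1/m.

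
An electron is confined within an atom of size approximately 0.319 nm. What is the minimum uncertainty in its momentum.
1.653 × 10^-25 kg·m/s

Using the Heisenberg uncertainty principle:
ΔxΔp ≥ ℏ/2

With Δx ≈ L = 3.190e-10 m (the confinement size):
Δp_min = ℏ/(2Δx)
Δp_min = (1.055e-34 J·s) / (2 × 3.190e-10 m)
Δp_min = 1.653e-25 kg·m/s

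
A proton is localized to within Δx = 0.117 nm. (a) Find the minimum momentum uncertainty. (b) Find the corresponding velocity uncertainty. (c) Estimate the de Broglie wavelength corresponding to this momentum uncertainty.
(a) Δp_min = 4.507 × 10^-25 kg·m/s
(b) Δv_min = 269.440 m/s
(c) λ_dB = 1.470 nm

Step-by-step:

(a) From the uncertainty principle:
Δp_min = ℏ/(2Δx) = (1.055e-34 J·s)/(2 × 1.170e-10 m) = 4.507e-25 kg·m/s

(b) The velocity uncertainty:
Δv = Δp/m = (4.507e-25 kg·m/s)/(1.673e-27 kg) = 2.694e+02 m/s = 269.440 m/s

(c) The de Broglie wavelength for this momentum:
λ = h/p = (6.626e-34 J·s)/(4.507e-25 kg·m/s) = 1.470e-09 m = 1.470 nm

Note: The de Broglie wavelength is comparable to the localization size, as expected from wave-particle duality.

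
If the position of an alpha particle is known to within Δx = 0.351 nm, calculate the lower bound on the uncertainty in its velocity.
22.608 m/s

Using the Heisenberg uncertainty principle and Δp = mΔv:
ΔxΔp ≥ ℏ/2
Δx(mΔv) ≥ ℏ/2

The minimum uncertainty in velocity is:
Δv_min = ℏ/(2mΔx)
Δv_min = (1.055e-34 J·s) / (2 × 6.645e-27 kg × 3.510e-10 m)
Δv_min = 2.261e+01 m/s = 22.608 m/s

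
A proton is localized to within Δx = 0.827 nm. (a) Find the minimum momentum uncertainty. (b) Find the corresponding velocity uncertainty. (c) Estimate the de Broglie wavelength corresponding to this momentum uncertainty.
(a) Δp_min = 6.376 × 10^-26 kg·m/s
(b) Δv_min = 38.119 m/s
(c) λ_dB = 10.392 nm

Step-by-step:

(a) From the uncertainty principle:
Δp_min = ℏ/(2Δx) = (1.055e-34 J·s)/(2 × 8.270e-10 m) = 6.376e-26 kg·m/s

(b) The velocity uncertainty:
Δv = Δp/m = (6.376e-26 kg·m/s)/(1.673e-27 kg) = 3.812e+01 m/s = 38.119 m/s

(c) The de Broglie wavelength for this momentum:
λ = h/p = (6.626e-34 J·s)/(6.376e-26 kg·m/s) = 1.039e-08 m = 10.392 nm

Note: The de Broglie wavelength is comparable to the localization size, as expected from wave-particle duality.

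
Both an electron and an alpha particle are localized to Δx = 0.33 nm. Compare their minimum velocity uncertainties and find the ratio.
The electron has the larger minimum velocity uncertainty, by a ratio of 7294.3.

For both particles, Δp_min = ℏ/(2Δx) = 1.598e-25 kg·m/s (same for both).

The velocity uncertainty is Δv = Δp/m:
- electron: Δv = 1.598e-25 / 9.109e-31 = 1.754e+05 m/s = 175.406 km/s
- alpha particle: Δv = 1.598e-25 / 6.645e-27 = 2.405e+01 m/s = 24.047 m/s

Ratio: 1.754e+05 / 2.405e+01 = 7294.3

The lighter particle has larger velocity uncertainty because Δv ∝ 1/m.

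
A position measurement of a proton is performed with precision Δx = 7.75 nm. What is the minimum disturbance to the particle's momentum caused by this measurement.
6.804 × 10^-27 kg·m/s

The uncertainty principle implies that measuring position disturbs momentum:
ΔxΔp ≥ ℏ/2

When we measure position with precision Δx, we necessarily introduce a momentum uncertainty:
Δp ≥ ℏ/(2Δx)
Δp_min = (1.055e-34 J·s) / (2 × 7.750e-09 m)
Δp_min = 6.804e-27 kg·m/s

The more precisely we measure position, the greater the momentum disturbance.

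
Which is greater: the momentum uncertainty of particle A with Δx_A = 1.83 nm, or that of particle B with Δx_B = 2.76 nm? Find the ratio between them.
Particle A has the larger minimum momentum uncertainty, by a factor of 1.51.

For each particle, the minimum momentum uncertainty is Δp_min = ℏ/(2Δx):

Particle A: Δp_A = ℏ/(2×1.830e-09 m) = 2.881e-26 kg·m/s
Particle B: Δp_B = ℏ/(2×2.760e-09 m) = 1.910e-26 kg·m/s

Ratio: Δp_A/Δp_B = 1.51

Since Δp_min ∝ 1/Δx, the particle with smaller position uncertainty (A) has larger momentum uncertainty.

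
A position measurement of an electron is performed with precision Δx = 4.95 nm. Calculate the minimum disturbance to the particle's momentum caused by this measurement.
1.065 × 10^-26 kg·m/s

The uncertainty principle implies that measuring position disturbs momentum:
ΔxΔp ≥ ℏ/2

When we measure position with precision Δx, we necessarily introduce a momentum uncertainty:
Δp ≥ ℏ/(2Δx)
Δp_min = (1.055e-34 J·s) / (2 × 4.950e-09 m)
Δp_min = 1.065e-26 kg·m/s

The more precisely we measure position, the greater the momentum disturbance.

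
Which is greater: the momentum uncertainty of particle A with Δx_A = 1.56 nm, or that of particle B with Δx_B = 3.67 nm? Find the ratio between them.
Particle A has the larger minimum momentum uncertainty, by a factor of 2.35.

For each particle, the minimum momentum uncertainty is Δp_min = ℏ/(2Δx):

Particle A: Δp_A = ℏ/(2×1.560e-09 m) = 3.380e-26 kg·m/s
Particle B: Δp_B = ℏ/(2×3.670e-09 m) = 1.437e-26 kg·m/s

Ratio: Δp_A/Δp_B = 2.35

Since Δp_min ∝ 1/Δx, the particle with smaller position uncertainty (A) has larger momentum uncertainty.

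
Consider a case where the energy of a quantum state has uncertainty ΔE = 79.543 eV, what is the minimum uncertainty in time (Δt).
4.137 as

Using the energy-time uncertainty principle:
ΔEΔt ≥ ℏ/2

The minimum uncertainty in time is:
Δt_min = ℏ/(2ΔE)
Δt_min = (1.055e-34 J·s) / (2 × 1.274e-17 J)
Δt_min = 4.137e-18 s = 4.137 as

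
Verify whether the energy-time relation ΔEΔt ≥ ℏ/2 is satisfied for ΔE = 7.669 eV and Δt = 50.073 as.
Yes, it satisfies the uncertainty relation.

Calculate the product ΔEΔt:
ΔE = 7.669 eV = 1.229e-18 J
ΔEΔt = (1.229e-18 J) × (5.007e-17 s)
ΔEΔt = 6.153e-35 J·s

Compare to the minimum allowed value ℏ/2:
ℏ/2 = 5.273e-35 J·s

Since ΔEΔt = 6.153e-35 J·s ≥ 5.273e-35 J·s = ℏ/2,
this satisfies the uncertainty relation.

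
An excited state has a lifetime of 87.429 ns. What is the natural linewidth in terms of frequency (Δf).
910.195 kHz

Using the energy-time uncertainty principle and E = hf:
ΔEΔt ≥ ℏ/2
hΔf·Δt ≥ ℏ/2

The minimum frequency uncertainty is:
Δf = ℏ/(2hτ) = 1/(4πτ)
Δf = 1/(4π × 8.743e-08 s)
Δf = 9.102e+05 Hz = 910.195 kHz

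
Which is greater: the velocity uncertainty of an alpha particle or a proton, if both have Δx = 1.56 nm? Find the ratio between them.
The proton has the larger minimum velocity uncertainty, by a ratio of 4.0.

For both particles, Δp_min = ℏ/(2Δx) = 3.380e-26 kg·m/s (same for both).

The velocity uncertainty is Δv = Δp/m:
- alpha particle: Δv = 3.380e-26 / 6.645e-27 = 5.087e+00 m/s = 5.087 m/s
- proton: Δv = 3.380e-26 / 1.673e-27 = 2.021e+01 m/s = 20.208 m/s

Ratio: 2.021e+01 / 5.087e+00 = 4.0

The lighter particle has larger velocity uncertainty because Δv ∝ 1/m.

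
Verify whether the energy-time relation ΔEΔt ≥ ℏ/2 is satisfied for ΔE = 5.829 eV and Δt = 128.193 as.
Yes, it satisfies the uncertainty relation.

Calculate the product ΔEΔt:
ΔE = 5.829 eV = 9.339e-19 J
ΔEΔt = (9.339e-19 J) × (1.282e-16 s)
ΔEΔt = 1.197e-34 J·s

Compare to the minimum allowed value ℏ/2:
ℏ/2 = 5.273e-35 J·s

Since ΔEΔt = 1.197e-34 J·s ≥ 5.273e-35 J·s = ℏ/2,
this satisfies the uncertainty relation.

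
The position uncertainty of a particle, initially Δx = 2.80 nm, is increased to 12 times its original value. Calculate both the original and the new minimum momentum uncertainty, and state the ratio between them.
Original Δp_min = 1.883 × 10^-26 kg·m/s; new Δp'_min = 1.569 × 10^-27 kg·m/s; ratio Δp'_min/Δp_min = 1/12.

From the uncertainty principle ΔxΔp ≥ ℏ/2, the minimum momentum uncertainty is Δp_min = ℏ/(2Δx).

Original (Δx = 2.80 nm = 2.800e-09 m):
Δp_min = (1.055e-34 J·s)/(2 × 2.800e-09 m) = 1.883e-26 kg·m/s

When Δx → 12Δx:
Δp'_min = ℏ/(2 × 12Δx) = (1/12) × ℏ/(2Δx) = (1/12) × Δp_min
Δp'_min = 1/12 × 1.883e-26 kg·m/s = 1.569e-27 kg·m/s

Since Δp_min ∝ 1/Δx, when Δx is increased to 12 times its original value, Δp_min decreases to 1/12 of its original value.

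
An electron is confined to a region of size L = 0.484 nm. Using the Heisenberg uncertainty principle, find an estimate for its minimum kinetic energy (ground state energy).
40.660 meV

Using the uncertainty principle to estimate ground state energy:

1. The position uncertainty is approximately the confinement size:
   Δx ≈ L = 4.840e-10 m

2. From ΔxΔp ≥ ℏ/2, the minimum momentum uncertainty is:
   Δp ≈ ℏ/(2L) = 1.089e-25 kg·m/s

3. The kinetic energy is approximately:
   KE ≈ (Δp)²/(2m) = (1.089e-25)²/(2 × 9.109e-31 kg)
   KE ≈ 6.515e-21 J = 40.660 meV

This is an order-of-magnitude estimate of the ground state energy.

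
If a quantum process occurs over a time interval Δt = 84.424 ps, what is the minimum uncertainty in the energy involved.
3.898 μeV

Using the energy-time uncertainty principle:
ΔEΔt ≥ ℏ/2

The minimum uncertainty in energy is:
ΔE_min = ℏ/(2Δt)
ΔE_min = (1.055e-34 J·s) / (2 × 8.442e-11 s)
ΔE_min = 6.246e-25 J = 3.898 μeV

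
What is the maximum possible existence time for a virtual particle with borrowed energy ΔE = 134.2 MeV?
2.452 ys

Using the energy-time uncertainty principle:
ΔEΔt ≥ ℏ/2

For a virtual particle borrowing energy ΔE, the maximum lifetime is:
Δt_max = ℏ/(2ΔE)

Converting energy:
ΔE = 134.2 MeV = 2.150e-11 J

Δt_max = (1.055e-34 J·s) / (2 × 2.150e-11 J)
Δt_max = 2.452e-24 s = 2.452 ys

Virtual particles with higher borrowed energy exist for shorter times.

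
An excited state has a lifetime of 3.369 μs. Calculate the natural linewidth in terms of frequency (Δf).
23.621 kHz

Using the energy-time uncertainty principle and E = hf:
ΔEΔt ≥ ℏ/2
hΔf·Δt ≥ ℏ/2

The minimum frequency uncertainty is:
Δf = ℏ/(2hτ) = 1/(4πτ)
Δf = 1/(4π × 3.369e-06 s)
Δf = 2.362e+04 Hz = 23.621 kHz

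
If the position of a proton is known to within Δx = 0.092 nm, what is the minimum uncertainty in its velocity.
342.658 m/s

Using the Heisenberg uncertainty principle and Δp = mΔv:
ΔxΔp ≥ ℏ/2
Δx(mΔv) ≥ ℏ/2

The minimum uncertainty in velocity is:
Δv_min = ℏ/(2mΔx)
Δv_min = (1.055e-34 J·s) / (2 × 1.673e-27 kg × 9.200e-11 m)
Δv_min = 3.427e+02 m/s = 342.658 m/s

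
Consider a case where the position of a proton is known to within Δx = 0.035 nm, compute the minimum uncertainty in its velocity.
900.700 m/s

Using the Heisenberg uncertainty principle and Δp = mΔv:
ΔxΔp ≥ ℏ/2
Δx(mΔv) ≥ ℏ/2

The minimum uncertainty in velocity is:
Δv_min = ℏ/(2mΔx)
Δv_min = (1.055e-34 J·s) / (2 × 1.673e-27 kg × 3.500e-11 m)
Δv_min = 9.007e+02 m/s = 900.700 m/s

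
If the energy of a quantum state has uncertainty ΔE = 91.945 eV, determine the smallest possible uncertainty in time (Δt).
3.579 as

Using the energy-time uncertainty principle:
ΔEΔt ≥ ℏ/2

The minimum uncertainty in time is:
Δt_min = ℏ/(2ΔE)
Δt_min = (1.055e-34 J·s) / (2 × 1.473e-17 J)
Δt_min = 3.579e-18 s = 3.579 as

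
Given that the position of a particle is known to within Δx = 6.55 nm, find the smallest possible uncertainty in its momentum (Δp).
8.050 × 10^-27 kg·m/s

Using the Heisenberg uncertainty principle:
ΔxΔp ≥ ℏ/2

The minimum uncertainty in momentum is:
Δp_min = ℏ/(2Δx)
Δp_min = (1.055e-34 J·s) / (2 × 6.550e-09 m)
Δp_min = 8.050e-27 kg·m/s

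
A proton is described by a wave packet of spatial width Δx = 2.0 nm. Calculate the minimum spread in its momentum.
2.636 × 10^-26 kg·m/s

For a wave packet, the spatial width Δx and momentum spread Δp are related by the uncertainty principle:
ΔxΔp ≥ ℏ/2

The minimum momentum spread is:
Δp_min = ℏ/(2Δx)
Δp_min = (1.055e-34 J·s) / (2 × 2.000e-09 m)
Δp_min = 2.636e-26 kg·m/s

A wave packet cannot have both a well-defined position and well-defined momentum.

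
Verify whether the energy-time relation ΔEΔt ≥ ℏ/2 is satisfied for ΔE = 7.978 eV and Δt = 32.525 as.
No, it violates the uncertainty relation.

Calculate the product ΔEΔt:
ΔE = 7.978 eV = 1.278e-18 J
ΔEΔt = (1.278e-18 J) × (3.252e-17 s)
ΔEΔt = 4.157e-35 J·s

Compare to the minimum allowed value ℏ/2:
ℏ/2 = 5.273e-35 J·s

Since ΔEΔt = 4.157e-35 J·s < 5.273e-35 J·s = ℏ/2,
this violates the uncertainty relation.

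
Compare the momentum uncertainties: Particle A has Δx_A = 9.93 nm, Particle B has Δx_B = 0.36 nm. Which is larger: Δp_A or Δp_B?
Particle B has the larger minimum momentum uncertainty, by a factor of 27.58.

For each particle, the minimum momentum uncertainty is Δp_min = ℏ/(2Δx):

Particle A: Δp_A = ℏ/(2×9.930e-09 m) = 5.310e-27 kg·m/s
Particle B: Δp_B = ℏ/(2×3.600e-10 m) = 1.465e-25 kg·m/s

Ratio: Δp_B/Δp_A = 27.58

Since Δp_min ∝ 1/Δx, the particle with smaller position uncertainty (B) has larger momentum uncertainty.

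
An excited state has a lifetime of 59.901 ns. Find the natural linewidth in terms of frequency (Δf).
1.328 MHz

Using the energy-time uncertainty principle and E = hf:
ΔEΔt ≥ ℏ/2
hΔf·Δt ≥ ℏ/2

The minimum frequency uncertainty is:
Δf = ℏ/(2hτ) = 1/(4πτ)
Δf = 1/(4π × 5.990e-08 s)
Δf = 1.328e+06 Hz = 1.328 MHz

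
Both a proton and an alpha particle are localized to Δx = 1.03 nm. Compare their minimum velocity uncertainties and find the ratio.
The proton has the larger minimum velocity uncertainty, by a ratio of 4.0.

For both particles, Δp_min = ℏ/(2Δx) = 5.119e-26 kg·m/s (same for both).

The velocity uncertainty is Δv = Δp/m:
- proton: Δv = 5.119e-26 / 1.673e-27 = 3.061e+01 m/s = 30.606 m/s
- alpha particle: Δv = 5.119e-26 / 6.645e-27 = 7.704e+00 m/s = 7.704 m/s

Ratio: 3.061e+01 / 7.704e+00 = 4.0

The lighter particle has larger velocity uncertainty because Δv ∝ 1/m.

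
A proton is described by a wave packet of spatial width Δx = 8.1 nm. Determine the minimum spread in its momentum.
6.510 × 10^-27 kg·m/s

For a wave packet, the spatial width Δx and momentum spread Δp are related by the uncertainty principle:
ΔxΔp ≥ ℏ/2

The minimum momentum spread is:
Δp_min = ℏ/(2Δx)
Δp_min = (1.055e-34 J·s) / (2 × 8.100e-09 m)
Δp_min = 6.510e-27 kg·m/s

A wave packet cannot have both a well-defined position and well-defined momentum.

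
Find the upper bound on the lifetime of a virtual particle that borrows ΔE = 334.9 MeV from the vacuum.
9.827 × 10^-25 s

Using the energy-time uncertainty principle:
ΔEΔt ≥ ℏ/2

For a virtual particle borrowing energy ΔE, the maximum lifetime is:
Δt_max = ℏ/(2ΔE)

Converting energy:
ΔE = 334.9 MeV = 5.366e-11 J

Δt_max = (1.055e-34 J·s) / (2 × 5.366e-11 J)
Δt_max = 9.827e-25 s = 9.827 × 10^-25 s

Virtual particles with higher borrowed energy exist for shorter times.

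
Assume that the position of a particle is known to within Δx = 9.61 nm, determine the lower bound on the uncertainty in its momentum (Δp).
5.487 × 10^-27 kg·m/s

Using the Heisenberg uncertainty principle:
ΔxΔp ≥ ℏ/2

The minimum uncertainty in momentum is:
Δp_min = ℏ/(2Δx)
Δp_min = (1.055e-34 J·s) / (2 × 9.610e-09 m)
Δp_min = 5.487e-27 kg·m/s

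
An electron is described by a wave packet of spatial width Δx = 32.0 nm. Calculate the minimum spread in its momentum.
1.648 × 10^-27 kg·m/s

For a wave packet, the spatial width Δx and momentum spread Δp are related by the uncertainty principle:
ΔxΔp ≥ ℏ/2

The minimum momentum spread is:
Δp_min = ℏ/(2Δx)
Δp_min = (1.055e-34 J·s) / (2 × 3.200e-08 m)
Δp_min = 1.648e-27 kg·m/s

A wave packet cannot have both a well-defined position and well-defined momentum.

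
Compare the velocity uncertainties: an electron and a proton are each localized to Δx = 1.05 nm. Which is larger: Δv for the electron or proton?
The electron has the larger minimum velocity uncertainty, by a ratio of 1836.2.

For both particles, Δp_min = ℏ/(2Δx) = 5.022e-26 kg·m/s (same for both).

The velocity uncertainty is Δv = Δp/m:
- electron: Δv = 5.022e-26 / 9.109e-31 = 5.513e+04 m/s = 55.127 km/s
- proton: Δv = 5.022e-26 / 1.673e-27 = 3.002e+01 m/s = 30.023 m/s

Ratio: 5.513e+04 / 3.002e+01 = 1836.2

The lighter particle has larger velocity uncertainty because Δv ∝ 1/m.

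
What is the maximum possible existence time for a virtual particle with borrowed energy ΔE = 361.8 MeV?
9.096 × 10^-25 s

Using the energy-time uncertainty principle:
ΔEΔt ≥ ℏ/2

For a virtual particle borrowing energy ΔE, the maximum lifetime is:
Δt_max = ℏ/(2ΔE)

Converting energy:
ΔE = 361.8 MeV = 5.797e-11 J

Δt_max = (1.055e-34 J·s) / (2 × 5.797e-11 J)
Δt_max = 9.096e-25 s = 9.096 × 10^-25 s

Virtual particles with higher borrowed energy exist for shorter times.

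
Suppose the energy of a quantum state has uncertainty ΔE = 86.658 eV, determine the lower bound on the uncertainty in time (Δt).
3.798 as

Using the energy-time uncertainty principle:
ΔEΔt ≥ ℏ/2

The minimum uncertainty in time is:
Δt_min = ℏ/(2ΔE)
Δt_min = (1.055e-34 J·s) / (2 × 1.388e-17 J)
Δt_min = 3.798e-18 s = 3.798 as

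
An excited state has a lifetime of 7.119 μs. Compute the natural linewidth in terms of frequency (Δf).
11.178 kHz

Using the energy-time uncertainty principle and E = hf:
ΔEΔt ≥ ℏ/2
hΔf·Δt ≥ ℏ/2

The minimum frequency uncertainty is:
Δf = ℏ/(2hτ) = 1/(4πτ)
Δf = 1/(4π × 7.119e-06 s)
Δf = 1.118e+04 Hz = 11.178 kHz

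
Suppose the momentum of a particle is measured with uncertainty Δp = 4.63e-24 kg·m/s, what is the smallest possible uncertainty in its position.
11.388 pm

Using the Heisenberg uncertainty principle:
ΔxΔp ≥ ℏ/2

The minimum uncertainty in position is:
Δx_min = ℏ/(2Δp)
Δx_min = (1.055e-34 J·s) / (2 × 4.630e-24 kg·m/s)
Δx_min = 1.139e-11 m = 11.388 pm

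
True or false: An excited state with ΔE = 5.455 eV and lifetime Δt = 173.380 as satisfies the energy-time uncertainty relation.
Yes, it satisfies the uncertainty relation.

Calculate the product ΔEΔt:
ΔE = 5.455 eV = 8.740e-19 J
ΔEΔt = (8.740e-19 J) × (1.734e-16 s)
ΔEΔt = 1.515e-34 J·s

Compare to the minimum allowed value ℏ/2:
ℏ/2 = 5.273e-35 J·s

Since ΔEΔt = 1.515e-34 J·s ≥ 5.273e-35 J·s = ℏ/2,
this satisfies the uncertainty relation.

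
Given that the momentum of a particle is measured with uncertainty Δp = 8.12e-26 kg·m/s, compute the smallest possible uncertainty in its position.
649.367 pm

Using the Heisenberg uncertainty principle:
ΔxΔp ≥ ℏ/2

The minimum uncertainty in position is:
Δx_min = ℏ/(2Δp)
Δx_min = (1.055e-34 J·s) / (2 × 8.120e-26 kg·m/s)
Δx_min = 6.494e-10 m = 649.367 pm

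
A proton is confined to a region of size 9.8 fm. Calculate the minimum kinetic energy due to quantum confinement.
54.013 keV

Using the uncertainty principle:

1. Position uncertainty: Δx ≈ 9.800e-15 m
2. Minimum momentum uncertainty: Δp = ℏ/(2Δx) = 5.380e-21 kg·m/s
3. Minimum kinetic energy:
   KE = (Δp)²/(2m) = (5.380e-21)²/(2 × 1.673e-27 kg)
   KE = 8.654e-15 J = 54.013 keV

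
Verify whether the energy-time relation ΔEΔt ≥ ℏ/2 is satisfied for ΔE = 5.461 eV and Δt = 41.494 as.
No, it violates the uncertainty relation.

Calculate the product ΔEΔt:
ΔE = 5.461 eV = 8.749e-19 J
ΔEΔt = (8.749e-19 J) × (4.149e-17 s)
ΔEΔt = 3.631e-35 J·s

Compare to the minimum allowed value ℏ/2:
ℏ/2 = 5.273e-35 J·s

Since ΔEΔt = 3.631e-35 J·s < 5.273e-35 J·s = ℏ/2,
this violates the uncertainty relation.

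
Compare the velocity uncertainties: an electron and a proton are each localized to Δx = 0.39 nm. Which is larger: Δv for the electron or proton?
The electron has the larger minimum velocity uncertainty, by a ratio of 1836.2.

For both particles, Δp_min = ℏ/(2Δx) = 1.352e-25 kg·m/s (same for both).

The velocity uncertainty is Δv = Δp/m:
- electron: Δv = 1.352e-25 / 9.109e-31 = 1.484e+05 m/s = 148.420 km/s
- proton: Δv = 1.352e-25 / 1.673e-27 = 8.083e+01 m/s = 80.832 m/s

Ratio: 1.484e+05 / 8.083e+01 = 1836.2

The lighter particle has larger velocity uncertainty because Δv ∝ 1/m.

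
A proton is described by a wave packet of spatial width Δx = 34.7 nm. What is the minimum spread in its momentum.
1.520 × 10^-27 kg·m/s

For a wave packet, the spatial width Δx and momentum spread Δp are related by the uncertainty principle:
ΔxΔp ≥ ℏ/2

The minimum momentum spread is:
Δp_min = ℏ/(2Δx)
Δp_min = (1.055e-34 J·s) / (2 × 3.470e-08 m)
Δp_min = 1.520e-27 kg·m/s

A wave packet cannot have both a well-defined position and well-defined momentum.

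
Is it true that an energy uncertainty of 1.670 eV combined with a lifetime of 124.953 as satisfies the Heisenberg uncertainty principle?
No, it violates the uncertainty relation.

Calculate the product ΔEΔt:
ΔE = 1.670 eV = 2.676e-19 J
ΔEΔt = (2.676e-19 J) × (1.250e-16 s)
ΔEΔt = 3.343e-35 J·s

Compare to the minimum allowed value ℏ/2:
ℏ/2 = 5.273e-35 J·s

Since ΔEΔt = 3.343e-35 J·s < 5.273e-35 J·s = ℏ/2,
this violates the uncertainty relation.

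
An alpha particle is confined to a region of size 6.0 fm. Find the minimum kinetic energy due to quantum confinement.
36.272 keV

Using the uncertainty principle:

1. Position uncertainty: Δx ≈ 6.000e-15 m
2. Minimum momentum uncertainty: Δp = ℏ/(2Δx) = 8.788e-21 kg·m/s
3. Minimum kinetic energy:
   KE = (Δp)²/(2m) = (8.788e-21)²/(2 × 6.645e-27 kg)
   KE = 5.811e-15 J = 36.272 keV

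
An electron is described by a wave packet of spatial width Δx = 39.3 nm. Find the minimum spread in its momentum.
1.342 × 10^-27 kg·m/s

For a wave packet, the spatial width Δx and momentum spread Δp are related by the uncertainty principle:
ΔxΔp ≥ ℏ/2

The minimum momentum spread is:
Δp_min = ℏ/(2Δx)
Δp_min = (1.055e-34 J·s) / (2 × 3.930e-08 m)
Δp_min = 1.342e-27 kg·m/s

A wave packet cannot have both a well-defined position and well-defined momentum.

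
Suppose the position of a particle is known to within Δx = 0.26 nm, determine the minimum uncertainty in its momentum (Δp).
2.028 × 10^-25 kg·m/s

Using the Heisenberg uncertainty principle:
ΔxΔp ≥ ℏ/2

The minimum uncertainty in momentum is:
Δp_min = ℏ/(2Δx)
Δp_min = (1.055e-34 J·s) / (2 × 2.600e-10 m)
Δp_min = 2.028e-25 kg·m/s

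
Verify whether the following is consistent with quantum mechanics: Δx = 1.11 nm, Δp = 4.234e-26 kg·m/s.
No, it violates the uncertainty principle (impossible measurement).

Calculate the product ΔxΔp:
ΔxΔp = (1.110e-09 m) × (4.234e-26 kg·m/s)
ΔxΔp = 4.700e-35 J·s

Compare to the minimum allowed value ℏ/2:
ℏ/2 = 5.273e-35 J·s

Since ΔxΔp = 4.700e-35 J·s < 5.273e-35 J·s = ℏ/2,
the measurement violates the uncertainty principle.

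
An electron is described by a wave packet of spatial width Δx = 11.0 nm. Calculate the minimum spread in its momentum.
4.794 × 10^-27 kg·m/s

For a wave packet, the spatial width Δx and momentum spread Δp are related by the uncertainty principle:
ΔxΔp ≥ ℏ/2

The minimum momentum spread is:
Δp_min = ℏ/(2Δx)
Δp_min = (1.055e-34 J·s) / (2 × 1.100e-08 m)
Δp_min = 4.794e-27 kg·m/s

A wave packet cannot have both a well-defined position and well-defined momentum.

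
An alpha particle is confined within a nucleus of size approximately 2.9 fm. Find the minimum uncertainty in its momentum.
1.818 × 10^-20 kg·m/s

Using the Heisenberg uncertainty principle:
ΔxΔp ≥ ℏ/2

With Δx ≈ L = 2.900e-15 m (the confinement size):
Δp_min = ℏ/(2Δx)
Δp_min = (1.055e-34 J·s) / (2 × 2.900e-15 m)
Δp_min = 1.818e-20 kg·m/s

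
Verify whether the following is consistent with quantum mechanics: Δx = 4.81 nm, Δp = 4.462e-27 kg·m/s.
No, it violates the uncertainty principle (impossible measurement).

Calculate the product ΔxΔp:
ΔxΔp = (4.810e-09 m) × (4.462e-27 kg·m/s)
ΔxΔp = 2.146e-35 J·s

Compare to the minimum allowed value ℏ/2:
ℏ/2 = 5.273e-35 J·s

Since ΔxΔp = 2.146e-35 J·s < 5.273e-35 J·s = ℏ/2,
the measurement violates the uncertainty principle.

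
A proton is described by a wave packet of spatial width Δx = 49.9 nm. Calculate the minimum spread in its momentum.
1.057 × 10^-27 kg·m/s

For a wave packet, the spatial width Δx and momentum spread Δp are related by the uncertainty principle:
ΔxΔp ≥ ℏ/2

The minimum momentum spread is:
Δp_min = ℏ/(2Δx)
Δp_min = (1.055e-34 J·s) / (2 × 4.990e-08 m)
Δp_min = 1.057e-27 kg·m/s

A wave packet cannot have both a well-defined position and well-defined momentum.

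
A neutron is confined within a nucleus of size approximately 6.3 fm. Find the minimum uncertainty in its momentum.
8.370 × 10^-21 kg·m/s

Using the Heisenberg uncertainty principle:
ΔxΔp ≥ ℏ/2

With Δx ≈ L = 6.300e-15 m (the confinement size):
Δp_min = ℏ/(2Δx)
Δp_min = (1.055e-34 J·s) / (2 × 6.300e-15 m)
Δp_min = 8.370e-21 kg·m/s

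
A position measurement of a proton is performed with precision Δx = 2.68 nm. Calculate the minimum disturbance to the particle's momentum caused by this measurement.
1.967 × 10^-26 kg·m/s

The uncertainty principle implies that measuring position disturbs momentum:
ΔxΔp ≥ ℏ/2

When we measure position with precision Δx, we necessarily introduce a momentum uncertainty:
Δp ≥ ℏ/(2Δx)
Δp_min = (1.055e-34 J·s) / (2 × 2.680e-09 m)
Δp_min = 1.967e-26 kg·m/s

The more precisely we measure position, the greater the momentum disturbance.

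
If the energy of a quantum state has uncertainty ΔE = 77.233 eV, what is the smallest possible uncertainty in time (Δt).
4.261 as

Using the energy-time uncertainty principle:
ΔEΔt ≥ ℏ/2

The minimum uncertainty in time is:
Δt_min = ℏ/(2ΔE)
Δt_min = (1.055e-34 J·s) / (2 × 1.237e-17 J)
Δt_min = 4.261e-18 s = 4.261 as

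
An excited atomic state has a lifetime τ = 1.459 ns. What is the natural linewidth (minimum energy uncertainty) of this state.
225.570 neV

Using the energy-time uncertainty principle:
ΔEΔt ≥ ℏ/2

The lifetime τ represents the time uncertainty Δt.
The natural linewidth (minimum energy uncertainty) is:

ΔE = ℏ/(2τ)
ΔE = (1.055e-34 J·s) / (2 × 1.459e-09 s)
ΔE = 3.614e-26 J = 225.570 neV

This natural linewidth limits the precision of spectroscopic measurements.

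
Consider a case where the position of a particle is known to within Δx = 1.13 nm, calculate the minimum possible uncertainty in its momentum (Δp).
4.666 × 10^-26 kg·m/s

Using the Heisenberg uncertainty principle:
ΔxΔp ≥ ℏ/2

The minimum uncertainty in momentum is:
Δp_min = ℏ/(2Δx)
Δp_min = (1.055e-34 J·s) / (2 × 1.130e-09 m)
Δp_min = 4.666e-26 kg·m/s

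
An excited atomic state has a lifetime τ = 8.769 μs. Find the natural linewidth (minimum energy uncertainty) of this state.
37.531 peV

Using the energy-time uncertainty principle:
ΔEΔt ≥ ℏ/2

The lifetime τ represents the time uncertainty Δt.
The natural linewidth (minimum energy uncertainty) is:

ΔE = ℏ/(2τ)
ΔE = (1.055e-34 J·s) / (2 × 8.769e-06 s)
ΔE = 6.013e-30 J = 37.531 peV

This natural linewidth limits the precision of spectroscopic measurements.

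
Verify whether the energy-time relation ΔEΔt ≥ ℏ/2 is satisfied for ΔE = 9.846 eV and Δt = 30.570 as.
No, it violates the uncertainty relation.

Calculate the product ΔEΔt:
ΔE = 9.846 eV = 1.578e-18 J
ΔEΔt = (1.578e-18 J) × (3.057e-17 s)
ΔEΔt = 4.822e-35 J·s

Compare to the minimum allowed value ℏ/2:
ℏ/2 = 5.273e-35 J·s

Since ΔEΔt = 4.822e-35 J·s < 5.273e-35 J·s = ℏ/2,
this violates the uncertainty relation.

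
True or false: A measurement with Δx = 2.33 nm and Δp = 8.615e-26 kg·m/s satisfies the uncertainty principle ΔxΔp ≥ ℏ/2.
Yes, it satisfies the uncertainty principle.

Calculate the product ΔxΔp:
ΔxΔp = (2.330e-09 m) × (8.615e-26 kg·m/s)
ΔxΔp = 2.007e-34 J·s

Compare to the minimum allowed value ℏ/2:
ℏ/2 = 5.273e-35 J·s

Since ΔxΔp = 2.007e-34 J·s ≥ 5.273e-35 J·s = ℏ/2,
the measurement satisfies the uncertainty principle.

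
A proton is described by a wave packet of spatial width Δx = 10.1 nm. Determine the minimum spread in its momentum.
5.221 × 10^-27 kg·m/s

For a wave packet, the spatial width Δx and momentum spread Δp are related by the uncertainty principle:
ΔxΔp ≥ ℏ/2

The minimum momentum spread is:
Δp_min = ℏ/(2Δx)
Δp_min = (1.055e-34 J·s) / (2 × 1.010e-08 m)
Δp_min = 5.221e-27 kg·m/s

A wave packet cannot have both a well-defined position and well-defined momentum.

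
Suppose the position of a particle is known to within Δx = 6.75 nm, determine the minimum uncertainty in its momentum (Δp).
7.812 × 10^-27 kg·m/s

Using the Heisenberg uncertainty principle:
ΔxΔp ≥ ℏ/2

The minimum uncertainty in momentum is:
Δp_min = ℏ/(2Δx)
Δp_min = (1.055e-34 J·s) / (2 × 6.750e-09 m)
Δp_min = 7.812e-27 kg·m/s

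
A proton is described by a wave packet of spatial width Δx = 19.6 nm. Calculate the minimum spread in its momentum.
2.690 × 10^-27 kg·m/s

For a wave packet, the spatial width Δx and momentum spread Δp are related by the uncertainty principle:
ΔxΔp ≥ ℏ/2

The minimum momentum spread is:
Δp_min = ℏ/(2Δx)
Δp_min = (1.055e-34 J·s) / (2 × 1.960e-08 m)
Δp_min = 2.690e-27 kg·m/s

A wave packet cannot have both a well-defined position and well-defined momentum.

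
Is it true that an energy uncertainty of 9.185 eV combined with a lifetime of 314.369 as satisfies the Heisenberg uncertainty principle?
Yes, it satisfies the uncertainty relation.

Calculate the product ΔEΔt:
ΔE = 9.185 eV = 1.472e-18 J
ΔEΔt = (1.472e-18 J) × (3.144e-16 s)
ΔEΔt = 4.626e-34 J·s

Compare to the minimum allowed value ℏ/2:
ℏ/2 = 5.273e-35 J·s

Since ΔEΔt = 4.626e-34 J·s ≥ 5.273e-35 J·s = ℏ/2,
this satisfies the uncertainty relation.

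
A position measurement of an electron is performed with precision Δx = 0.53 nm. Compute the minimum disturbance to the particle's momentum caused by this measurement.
9.949 × 10^-26 kg·m/s

The uncertainty principle implies that measuring position disturbs momentum:
ΔxΔp ≥ ℏ/2

When we measure position with precision Δx, we necessarily introduce a momentum uncertainty:
Δp ≥ ℏ/(2Δx)
Δp_min = (1.055e-34 J·s) / (2 × 5.300e-10 m)
Δp_min = 9.949e-26 kg·m/s

The more precisely we measure position, the greater the momentum disturbance.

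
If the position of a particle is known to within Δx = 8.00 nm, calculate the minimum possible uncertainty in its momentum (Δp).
6.591 × 10^-27 kg·m/s

Using the Heisenberg uncertainty principle:
ΔxΔp ≥ ℏ/2

The minimum uncertainty in momentum is:
Δp_min = ℏ/(2Δx)
Δp_min = (1.055e-34 J·s) / (2 × 8.000e-09 m)
Δp_min = 6.591e-27 kg·m/s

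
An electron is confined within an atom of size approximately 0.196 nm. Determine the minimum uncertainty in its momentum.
2.690 × 10^-25 kg·m/s

Using the Heisenberg uncertainty principle:
ΔxΔp ≥ ℏ/2

With Δx ≈ L = 1.960e-10 m (the confinement size):
Δp_min = ℏ/(2Δx)
Δp_min = (1.055e-34 J·s) / (2 × 1.960e-10 m)
Δp_min = 2.690e-25 kg·m/s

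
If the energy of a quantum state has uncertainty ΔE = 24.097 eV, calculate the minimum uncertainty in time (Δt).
13.658 as

Using the energy-time uncertainty principle:
ΔEΔt ≥ ℏ/2

The minimum uncertainty in time is:
Δt_min = ℏ/(2ΔE)
Δt_min = (1.055e-34 J·s) / (2 × 3.861e-18 J)
Δt_min = 1.366e-17 s = 13.658 as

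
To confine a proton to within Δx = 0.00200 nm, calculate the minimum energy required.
1.297 eV

Localizing a particle requires giving it sufficient momentum uncertainty:

1. From uncertainty principle: Δp ≥ ℏ/(2Δx)
   Δp_min = (1.055e-34 J·s) / (2 × 2.000e-12 m)
   Δp_min = 2.636e-23 kg·m/s

2. This momentum uncertainty corresponds to kinetic energy:
   KE ≈ (Δp)²/(2m) = (2.636e-23)²/(2 × 1.673e-27 kg)
   KE = 2.078e-19 J = 1.297 eV

Tighter localization requires more energy.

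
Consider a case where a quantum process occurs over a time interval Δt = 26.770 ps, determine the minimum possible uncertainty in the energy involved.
12.294 μeV

Using the energy-time uncertainty principle:
ΔEΔt ≥ ℏ/2

The minimum uncertainty in energy is:
ΔE_min = ℏ/(2Δt)
ΔE_min = (1.055e-34 J·s) / (2 × 2.677e-11 s)
ΔE_min = 1.970e-24 J = 12.294 μeV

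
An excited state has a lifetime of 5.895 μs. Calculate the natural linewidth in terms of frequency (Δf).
13.499 kHz

Using the energy-time uncertainty principle and E = hf:
ΔEΔt ≥ ℏ/2
hΔf·Δt ≥ ℏ/2

The minimum frequency uncertainty is:
Δf = ℏ/(2hτ) = 1/(4πτ)
Δf = 1/(4π × 5.895e-06 s)
Δf = 1.350e+04 Hz = 13.499 kHz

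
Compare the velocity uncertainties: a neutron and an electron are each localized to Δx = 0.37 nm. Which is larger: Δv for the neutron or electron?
The electron has the larger minimum velocity uncertainty, by a ratio of 1838.7.

For both particles, Δp_min = ℏ/(2Δx) = 1.425e-25 kg·m/s (same for both).

The velocity uncertainty is Δv = Δp/m:
- neutron: Δv = 1.425e-25 / 1.675e-27 = 8.508e+01 m/s = 85.084 m/s
- electron: Δv = 1.425e-25 / 9.109e-31 = 1.564e+05 m/s = 156.443 km/s

Ratio: 1.564e+05 / 8.508e+01 = 1838.7

The lighter particle has larger velocity uncertainty because Δv ∝ 1/m.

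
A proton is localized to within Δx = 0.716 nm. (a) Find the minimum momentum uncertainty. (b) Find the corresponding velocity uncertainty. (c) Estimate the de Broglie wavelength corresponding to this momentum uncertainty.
(a) Δp_min = 7.364 × 10^-26 kg·m/s
(b) Δv_min = 44.029 m/s
(c) λ_dB = 8.998 nm

Step-by-step:

(a) From the uncertainty principle:
Δp_min = ℏ/(2Δx) = (1.055e-34 J·s)/(2 × 7.160e-10 m) = 7.364e-26 kg·m/s

(b) The velocity uncertainty:
Δv = Δp/m = (7.364e-26 kg·m/s)/(1.673e-27 kg) = 4.403e+01 m/s = 44.029 m/s

(c) The de Broglie wavelength for this momentum:
λ = h/p = (6.626e-34 J·s)/(7.364e-26 kg·m/s) = 8.998e-09 m = 8.998 nm

Note: The de Broglie wavelength is comparable to the localization size, as expected from wave-particle duality.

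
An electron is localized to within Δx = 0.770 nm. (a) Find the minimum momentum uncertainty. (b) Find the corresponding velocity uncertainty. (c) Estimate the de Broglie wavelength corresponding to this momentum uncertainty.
(a) Δp_min = 6.848 × 10^-26 kg·m/s
(b) Δv_min = 75.174 km/s
(c) λ_dB = 9.676 nm

Step-by-step:

(a) From the uncertainty principle:
Δp_min = ℏ/(2Δx) = (1.055e-34 J·s)/(2 × 7.700e-10 m) = 6.848e-26 kg·m/s

(b) The velocity uncertainty:
Δv = Δp/m = (6.848e-26 kg·m/s)/(9.109e-31 kg) = 7.517e+04 m/s = 75.174 km/s

(c) The de Broglie wavelength for this momentum:
λ = h/p = (6.626e-34 J·s)/(6.848e-26 kg·m/s) = 9.676e-09 m = 9.676 nm

Note: The de Broglie wavelength is comparable to the localization size, as expected from wave-particle duality.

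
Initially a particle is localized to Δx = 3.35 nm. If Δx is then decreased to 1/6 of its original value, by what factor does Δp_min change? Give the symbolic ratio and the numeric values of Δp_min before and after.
Original Δp_min = 1.574 × 10^-26 kg·m/s; new Δp'_min = 9.444 × 10^-26 kg·m/s; ratio Δp'_min/Δp_min = 6.

From the uncertainty principle ΔxΔp ≥ ℏ/2, the minimum momentum uncertainty is Δp_min = ℏ/(2Δx).

Original (Δx = 3.35 nm = 3.350e-09 m):
Δp_min = (1.055e-34 J·s)/(2 × 3.350e-09 m) = 1.574e-26 kg·m/s

When Δx → (1/6)Δx:
Δp'_min = ℏ/(2 × (1/6)Δx) = 6 × ℏ/(2Δx) = 6 × Δp_min
Δp'_min = 6 × 1.574e-26 kg·m/s = 9.444e-26 kg·m/s

Since Δp_min ∝ 1/Δx, when Δx is decreased to 1/6 of its original value, Δp_min increases to 6 times its original value.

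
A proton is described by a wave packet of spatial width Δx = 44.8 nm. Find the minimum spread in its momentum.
1.177 × 10^-27 kg·m/s

For a wave packet, the spatial width Δx and momentum spread Δp are related by the uncertainty principle:
ΔxΔp ≥ ℏ/2

The minimum momentum spread is:
Δp_min = ℏ/(2Δx)
Δp_min = (1.055e-34 J·s) / (2 × 4.480e-08 m)
Δp_min = 1.177e-27 kg·m/s

A wave packet cannot have both a well-defined position and well-defined momentum.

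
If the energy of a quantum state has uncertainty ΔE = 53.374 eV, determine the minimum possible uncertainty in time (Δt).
6.166 as

Using the energy-time uncertainty principle:
ΔEΔt ≥ ℏ/2

The minimum uncertainty in time is:
Δt_min = ℏ/(2ΔE)
Δt_min = (1.055e-34 J·s) / (2 × 8.551e-18 J)
Δt_min = 6.166e-18 s = 6.166 as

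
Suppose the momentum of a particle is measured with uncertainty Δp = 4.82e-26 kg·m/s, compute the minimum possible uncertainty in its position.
1.094 nm

Using the Heisenberg uncertainty principle:
ΔxΔp ≥ ℏ/2

The minimum uncertainty in position is:
Δx_min = ℏ/(2Δp)
Δx_min = (1.055e-34 J·s) / (2 × 4.820e-26 kg·m/s)
Δx_min = 1.094e-09 m = 1.094 nm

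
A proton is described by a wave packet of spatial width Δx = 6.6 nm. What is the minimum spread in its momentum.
7.989 × 10^-27 kg·m/s

For a wave packet, the spatial width Δx and momentum spread Δp are related by the uncertainty principle:
ΔxΔp ≥ ℏ/2

The minimum momentum spread is:
Δp_min = ℏ/(2Δx)
Δp_min = (1.055e-34 J·s) / (2 × 6.600e-09 m)
Δp_min = 7.989e-27 kg·m/s

A wave packet cannot have both a well-defined position and well-defined momentum.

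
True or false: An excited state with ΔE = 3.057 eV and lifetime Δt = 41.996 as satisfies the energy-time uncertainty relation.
No, it violates the uncertainty relation.

Calculate the product ΔEΔt:
ΔE = 3.057 eV = 4.898e-19 J
ΔEΔt = (4.898e-19 J) × (4.200e-17 s)
ΔEΔt = 2.057e-35 J·s

Compare to the minimum allowed value ℏ/2:
ℏ/2 = 5.273e-35 J·s

Since ΔEΔt = 2.057e-35 J·s < 5.273e-35 J·s = ℏ/2,
this violates the uncertainty relation.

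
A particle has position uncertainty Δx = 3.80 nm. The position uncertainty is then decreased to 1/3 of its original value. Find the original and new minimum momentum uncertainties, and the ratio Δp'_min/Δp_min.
Original Δp_min = 1.388 × 10^-26 kg·m/s; new Δp'_min = 4.163 × 10^-26 kg·m/s; ratio Δp'_min/Δp_min = 3.

From the uncertainty principle ΔxΔp ≥ ℏ/2, the minimum momentum uncertainty is Δp_min = ℏ/(2Δx).

Original (Δx = 3.80 nm = 3.800e-09 m):
Δp_min = (1.055e-34 J·s)/(2 × 3.800e-09 m) = 1.388e-26 kg·m/s

When Δx → (1/3)Δx:
Δp'_min = ℏ/(2 × (1/3)Δx) = 3 × ℏ/(2Δx) = 3 × Δp_min
Δp'_min = 3 × 1.388e-26 kg·m/s = 4.163e-26 kg·m/s

Since Δp_min ∝ 1/Δx, when Δx is decreased to 1/3 of its original value, Δp_min increases to 3 times its original value.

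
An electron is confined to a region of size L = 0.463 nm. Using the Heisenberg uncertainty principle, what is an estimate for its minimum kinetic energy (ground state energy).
44.433 meV

Using the uncertainty principle to estimate ground state energy:

1. The position uncertainty is approximately the confinement size:
   Δx ≈ L = 4.630e-10 m

2. From ΔxΔp ≥ ℏ/2, the minimum momentum uncertainty is:
   Δp ≈ ℏ/(2L) = 1.139e-25 kg·m/s

3. The kinetic energy is approximately:
   KE ≈ (Δp)²/(2m) = (1.139e-25)²/(2 × 9.109e-31 kg)
   KE ≈ 7.119e-21 J = 44.433 meV

This is an order-of-magnitude estimate of the ground state energy.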